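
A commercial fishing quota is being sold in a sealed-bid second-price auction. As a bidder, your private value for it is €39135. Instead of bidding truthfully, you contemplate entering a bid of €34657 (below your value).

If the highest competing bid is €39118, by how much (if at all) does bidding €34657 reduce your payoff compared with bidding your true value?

Bidding your value €39135: you win (since €39135 > €39118) and pay €39118. Payoff €17.
Bidding €34657: you lose. Payoff €0.
The competing bid €39118 lies between your shaded bid and your value, so underbidding forfeits an item you could have won at a profitable price.
Loss from deviating = €17 − (€0) = €17.

€17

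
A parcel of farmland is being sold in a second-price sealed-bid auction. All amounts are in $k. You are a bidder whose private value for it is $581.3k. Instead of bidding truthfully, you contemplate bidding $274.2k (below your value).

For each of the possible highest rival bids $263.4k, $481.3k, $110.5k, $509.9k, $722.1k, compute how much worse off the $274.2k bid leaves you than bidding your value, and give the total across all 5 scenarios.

$171.4k

The deviation costs you only when the competing bid falls strictly between $274.2k and $581.3k; elsewhere both bids give the same outcome.
$263.4k: outcomes coincide → loss $0k.
$481.3k: truthful payoff $100k, deviation payoff $0k → loss $100k.
$110.5k: outcomes coincide → loss $0k.
$509.9k: truthful payoff $71.4k, deviation payoff $0k → loss $71.4k.
$722.1k: outcomes coincide → loss $0k.
Total loss = $100k + $71.4k = $171.4k.
Because the price is fixed by the runner-up's bid, deviating from your value can only change a good outcome into a bad one — never the reverse.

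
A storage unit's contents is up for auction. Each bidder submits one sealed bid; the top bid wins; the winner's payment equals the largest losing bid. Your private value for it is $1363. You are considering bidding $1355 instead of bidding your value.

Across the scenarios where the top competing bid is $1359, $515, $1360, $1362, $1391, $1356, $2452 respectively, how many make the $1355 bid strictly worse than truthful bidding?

The deviation hurts exactly when the highest competing bid lies strictly between $1355 and $1363 — underbidding then forfeits a profitable win.
$1359: inside the interval → strictly worse (loss $4).
$515: below both → same outcome either way.
$1360: inside the interval → strictly worse (loss $3).
$1362: inside the interval → strictly worse (loss $1).
$1391: above both → same outcome either way.
$1356: inside the interval → strictly worse (loss $7).
$2452: above both → same outcome either way.
Count: 4.

4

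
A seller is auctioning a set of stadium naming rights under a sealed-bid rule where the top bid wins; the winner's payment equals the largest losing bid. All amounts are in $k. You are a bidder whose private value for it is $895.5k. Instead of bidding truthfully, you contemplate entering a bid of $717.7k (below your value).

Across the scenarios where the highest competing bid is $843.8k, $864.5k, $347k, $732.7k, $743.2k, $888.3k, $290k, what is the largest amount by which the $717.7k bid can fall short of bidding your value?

$843.8k: truthful gives $51.7k, deviation gives $0k → loss $51.7k.
$864.5k: truthful gives $31k, deviation gives $0k → loss $31k.
$347k: same outcome either way → loss $0k.
$732.7k: truthful gives $162.8k, deviation gives $0k → loss $162.8k.
$743.2k: truthful gives $152.3k, deviation gives $0k → loss $152.3k.
$888.3k: truthful gives $7.2k, deviation gives $0k → loss $7.2k.
$290k: same outcome either way → loss $0k.
Maximum loss: $162.8k.

$162.8k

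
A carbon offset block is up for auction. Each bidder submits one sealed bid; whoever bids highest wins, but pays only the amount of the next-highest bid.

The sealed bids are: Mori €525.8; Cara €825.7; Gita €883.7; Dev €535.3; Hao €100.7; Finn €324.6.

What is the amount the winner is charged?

Highest bid: Gita at €883.7, so Gita wins.
Second-highest bid: Cara at €825.7 — that is the price the winner pays.

€825.7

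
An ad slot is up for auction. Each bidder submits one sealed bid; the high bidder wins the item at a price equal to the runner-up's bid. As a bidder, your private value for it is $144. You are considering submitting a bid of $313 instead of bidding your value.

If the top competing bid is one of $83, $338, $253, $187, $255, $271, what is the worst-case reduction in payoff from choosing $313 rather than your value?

$127

$83: same outcome either way → loss $0.
$338: same outcome either way → loss $0.
$253: truthful gives $0, deviation gives −$109 → loss $109.
$187: truthful gives $0, deviation gives −$43 → loss $43.
$255: truthful gives $0, deviation gives −$111 → loss $111.
$271: truthful gives $0, deviation gives −$127 → loss $127.
Maximum loss: $127.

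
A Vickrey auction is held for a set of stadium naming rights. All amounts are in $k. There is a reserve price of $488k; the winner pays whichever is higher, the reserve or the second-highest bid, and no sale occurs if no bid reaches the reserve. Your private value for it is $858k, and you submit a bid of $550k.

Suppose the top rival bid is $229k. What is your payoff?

Your bid $550k is the highest and exceeds the reserve.
Price = max(second-highest bid, reserve) = max($229k, $488k) = $488k.
Payoff = $858k − $488k = $370k.

$370k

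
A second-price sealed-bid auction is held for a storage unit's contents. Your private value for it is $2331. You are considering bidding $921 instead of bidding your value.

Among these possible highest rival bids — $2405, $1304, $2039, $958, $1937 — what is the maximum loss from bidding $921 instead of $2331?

$2405: same outcome either way → loss $0.
$1304: truthful gives $1027, deviation gives $0 → loss $1027.
$2039: truthful gives $292, deviation gives $0 → loss $292.
$958: truthful gives $1373, deviation gives $0 → loss $1373.
$1937: truthful gives $394, deviation gives $0 → loss $394.
Maximum loss: $1373.

$1373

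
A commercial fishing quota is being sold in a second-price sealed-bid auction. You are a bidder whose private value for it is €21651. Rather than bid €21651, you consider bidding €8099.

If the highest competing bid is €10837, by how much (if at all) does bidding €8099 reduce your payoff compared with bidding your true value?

€10814

Bidding your value €21651: you win (since €21651 > €10837) and pay €10837. Payoff €10814.
Bidding €8099: you lose. Payoff €0.
The competing bid €10837 lies between your shaded bid and your value, so underbidding forfeits an item you could have won at a profitable price.
Loss from deviating = €10814 − (€0) = €10814.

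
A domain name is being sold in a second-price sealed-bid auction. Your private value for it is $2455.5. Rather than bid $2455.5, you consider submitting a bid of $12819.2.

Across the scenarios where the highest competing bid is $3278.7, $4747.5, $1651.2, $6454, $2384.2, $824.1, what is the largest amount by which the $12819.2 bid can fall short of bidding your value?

$3998.5

$3278.7: truthful gives $0, deviation gives −$823.2 → loss $823.2.
$4747.5: truthful gives $0, deviation gives −$2292 → loss $2292.
$1651.2: same outcome either way → loss $0.
$6454: truthful gives $0, deviation gives −$3998.5 → loss $3998.5.
$2384.2: same outcome either way → loss $0.
$824.1: same outcome either way → loss $0.
Maximum loss: $3998.5.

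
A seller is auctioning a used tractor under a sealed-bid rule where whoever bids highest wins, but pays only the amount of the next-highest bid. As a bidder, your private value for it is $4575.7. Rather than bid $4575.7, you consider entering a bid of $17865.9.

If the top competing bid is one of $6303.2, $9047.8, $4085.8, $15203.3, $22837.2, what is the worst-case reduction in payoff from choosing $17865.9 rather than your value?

$10627.6

$6303.2: truthful gives $0, deviation gives −$1727.5 → loss $1727.5.
$9047.8: truthful gives $0, deviation gives −$4472.1 → loss $4472.1.
$4085.8: same outcome either way → loss $0.
$15203.3: truthful gives $0, deviation gives −$10627.6 → loss $10627.6.
$22837.2: same outcome either way → loss $0.
Maximum loss: $10627.6.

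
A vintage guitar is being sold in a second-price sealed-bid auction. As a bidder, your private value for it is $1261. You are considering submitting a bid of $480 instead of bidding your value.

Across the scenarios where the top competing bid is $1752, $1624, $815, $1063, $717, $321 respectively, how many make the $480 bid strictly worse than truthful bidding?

3

The deviation hurts exactly when the highest competing bid lies strictly between $480 and $1261 — underbidding then forfeits a profitable win.
$1752: above both → same outcome either way.
$1624: above both → same outcome either way.
$815: inside the interval → strictly worse (loss $446).
$1063: inside the interval → strictly worse (loss $198).
$717: inside the interval → strictly worse (loss $544).
$321: below both → same outcome either way.
Count: 3.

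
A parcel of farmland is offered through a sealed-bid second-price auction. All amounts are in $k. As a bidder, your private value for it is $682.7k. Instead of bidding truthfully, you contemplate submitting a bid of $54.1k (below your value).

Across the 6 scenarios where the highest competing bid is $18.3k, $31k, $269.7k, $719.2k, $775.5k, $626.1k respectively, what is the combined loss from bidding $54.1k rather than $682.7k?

$469.6k

The deviation costs you only when the competing bid falls strictly between $54.1k and $682.7k; elsewhere both bids give the same outcome.
$18.3k: outcomes coincide → loss $0k.
$31k: outcomes coincide → loss $0k.
$269.7k: truthful payoff $413k, deviation payoff $0k → loss $413k.
$719.2k: outcomes coincide → loss $0k.
$775.5k: outcomes coincide → loss $0k.
$626.1k: truthful payoff $56.6k, deviation payoff $0k → loss $56.6k.
Total loss = $413k + $56.6k = $469.6k.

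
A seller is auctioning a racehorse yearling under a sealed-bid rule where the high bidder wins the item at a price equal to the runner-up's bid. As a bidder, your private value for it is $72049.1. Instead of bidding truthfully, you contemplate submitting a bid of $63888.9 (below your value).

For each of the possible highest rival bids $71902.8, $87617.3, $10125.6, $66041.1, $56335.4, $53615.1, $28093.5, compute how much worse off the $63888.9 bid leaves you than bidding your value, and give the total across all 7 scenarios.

The deviation costs you only when the competing bid falls strictly between $63888.9 and $72049.1; elsewhere both bids give the same outcome.
$71902.8: truthful payoff $146.3, deviation payoff $0 → loss $146.3.
$87617.3: outcomes coincide → loss $0.
$10125.6: outcomes coincide → loss $0.
$66041.1: truthful payoff $6008, deviation payoff $0 → loss $6008.
$56335.4: outcomes coincide → loss $0.
$53615.1: outcomes coincide → loss $0.
$28093.5: outcomes coincide → loss $0.
Total loss = $146.3 + $6008 = $6154.3.

$6154.3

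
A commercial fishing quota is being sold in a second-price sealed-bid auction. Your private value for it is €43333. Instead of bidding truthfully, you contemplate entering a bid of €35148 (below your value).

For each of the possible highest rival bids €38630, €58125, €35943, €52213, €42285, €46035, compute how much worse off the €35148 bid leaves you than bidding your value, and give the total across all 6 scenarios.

The deviation costs you only when the competing bid falls strictly between €35148 and €43333; elsewhere both bids give the same outcome.
€38630: truthful payoff €4703, deviation payoff €0 → loss €4703.
€58125: outcomes coincide → loss €0.
€35943: truthful payoff €7390, deviation payoff €0 → loss €7390.
€52213: outcomes coincide → loss €0.
€42285: truthful payoff €1048, deviation payoff €0 → loss €1048.
€46035: outcomes coincide → loss €0.
Total loss = €4703 + €7390 + €1048 = €13141.

€13141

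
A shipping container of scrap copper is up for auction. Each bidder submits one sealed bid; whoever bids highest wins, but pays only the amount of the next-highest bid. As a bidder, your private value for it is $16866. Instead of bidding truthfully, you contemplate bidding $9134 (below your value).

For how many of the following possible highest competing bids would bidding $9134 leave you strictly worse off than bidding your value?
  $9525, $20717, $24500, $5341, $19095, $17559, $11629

2

The deviation hurts exactly when the highest competing bid lies strictly between $9134 and $16866 — underbidding then forfeits a profitable win.
$9525: inside the interval → strictly worse (loss $7341).
$20717: above both → same outcome either way.
$24500: above both → same outcome either way.
$5341: below both → same outcome either way.
$19095: above both → same outcome either way.
$17559: above both → same outcome either way.
$11629: inside the interval → strictly worse (loss $5237).
Count: 2.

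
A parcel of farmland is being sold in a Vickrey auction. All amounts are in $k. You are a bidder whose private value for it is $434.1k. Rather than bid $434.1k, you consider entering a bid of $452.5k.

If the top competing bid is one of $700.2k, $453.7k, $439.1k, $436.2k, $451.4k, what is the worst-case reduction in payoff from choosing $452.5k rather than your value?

$17.3k

$700.2k: same outcome either way → loss $0k.
$453.7k: same outcome either way → loss $0k.
$439.1k: truthful gives $0k, deviation gives −$5k → loss $5k.
$436.2k: truthful gives $0k, deviation gives −$2.1k → loss $2.1k.
$451.4k: truthful gives $0k, deviation gives −$17.3k → loss $17.3k.
Maximum loss: $17.3k.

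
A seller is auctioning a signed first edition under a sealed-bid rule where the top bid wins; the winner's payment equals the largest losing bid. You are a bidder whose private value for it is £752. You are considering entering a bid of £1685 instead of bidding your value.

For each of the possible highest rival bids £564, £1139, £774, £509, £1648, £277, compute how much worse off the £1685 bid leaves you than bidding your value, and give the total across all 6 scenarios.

£1305

The deviation costs you only when the competing bid falls strictly between £752 and £1685; elsewhere both bids give the same outcome.
£564: outcomes coincide → loss £0.
£1139: truthful payoff £0, deviation payoff −£387 → loss £387.
£774: truthful payoff £0, deviation payoff −£22 → loss £22.
£509: outcomes coincide → loss £0.
£1648: truthful payoff £0, deviation payoff −£896 → loss £896.
£277: outcomes coincide → loss £0.
Total loss = £387 + £22 + £896 = £1305.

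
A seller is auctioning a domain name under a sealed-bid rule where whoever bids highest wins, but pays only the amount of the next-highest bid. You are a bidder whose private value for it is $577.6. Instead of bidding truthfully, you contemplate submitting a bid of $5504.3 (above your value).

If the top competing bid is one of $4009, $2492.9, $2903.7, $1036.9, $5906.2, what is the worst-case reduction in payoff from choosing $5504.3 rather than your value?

$4009: truthful gives $0, deviation gives −$3431.4 → loss $3431.4.
$2492.9: truthful gives $0, deviation gives −$1915.3 → loss $1915.3.
$2903.7: truthful gives $0, deviation gives −$2326.1 → loss $2326.1.
$1036.9: truthful gives $0, deviation gives −$459.3 → loss $459.3.
$5906.2: same outcome either way → loss $0.
Maximum loss: $3431.4.

$3431.4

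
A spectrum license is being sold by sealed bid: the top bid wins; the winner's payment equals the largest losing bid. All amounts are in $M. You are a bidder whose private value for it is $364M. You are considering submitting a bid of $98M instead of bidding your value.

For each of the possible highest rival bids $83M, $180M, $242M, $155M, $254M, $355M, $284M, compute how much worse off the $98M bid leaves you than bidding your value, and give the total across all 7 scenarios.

$714M

The deviation costs you only when the competing bid falls strictly between $98M and $364M; elsewhere both bids give the same outcome.
$83M: outcomes coincide → loss $0M.
$180M: truthful payoff $184M, deviation payoff $0M → loss $184M.
$242M: truthful payoff $122M, deviation payoff $0M → loss $122M.
$155M: truthful payoff $209M, deviation payoff $0M → loss $209M.
$254M: truthful payoff $110M, deviation payoff $0M → loss $110M.
$355M: truthful payoff $9M, deviation payoff $0M → loss $9M.
$284M: truthful payoff $80M, deviation payoff $0M → loss $80M.
Total loss = $184M + $122M + $209M + $110M + $9M + $80M = $714M.
Truthful bidding weakly dominates here: raising your bid can only win items priced above your value, and lowering it can only forfeit items priced below.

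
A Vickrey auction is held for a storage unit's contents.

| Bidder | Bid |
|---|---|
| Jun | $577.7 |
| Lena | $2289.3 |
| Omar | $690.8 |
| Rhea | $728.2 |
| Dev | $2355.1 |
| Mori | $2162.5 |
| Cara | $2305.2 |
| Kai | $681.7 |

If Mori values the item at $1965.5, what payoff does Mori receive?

$0

Highest bid: Dev at $2355.1, so Dev wins.
Second-highest bid: Cara at $2305.2 — that is the price the winner pays.
Mori did not win, so Mori pays nothing and receives nothing: payoff $0.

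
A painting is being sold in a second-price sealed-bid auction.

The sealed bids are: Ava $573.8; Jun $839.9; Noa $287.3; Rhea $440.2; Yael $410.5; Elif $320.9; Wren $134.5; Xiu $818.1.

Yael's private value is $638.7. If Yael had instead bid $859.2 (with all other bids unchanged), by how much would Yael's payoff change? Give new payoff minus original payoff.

The highest bid among the other bidders is $839.9; Yael's bid doesn't change that.
Original bid $410.5: Yael is not highest (top rival bid is $839.9); payoff $0.
Alternative bid $859.2: Yael is highest, pays the top rival bid $839.9; payoff $638.7 − $839.9 = −$201.2.
Change in payoff = −$201.2 − ($0) = −$201.2.

−$201.2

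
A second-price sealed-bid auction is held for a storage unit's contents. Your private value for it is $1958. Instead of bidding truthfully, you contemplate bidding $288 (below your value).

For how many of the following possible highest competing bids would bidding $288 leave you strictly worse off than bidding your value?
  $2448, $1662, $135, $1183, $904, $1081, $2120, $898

The deviation hurts exactly when the highest competing bid lies strictly between $288 and $1958 — underbidding then forfeits a profitable win.
$2448: above both → same outcome either way.
$1662: inside the interval → strictly worse (loss $296).
$135: below both → same outcome either way.
$1183: inside the interval → strictly worse (loss $775).
$904: inside the interval → strictly worse (loss $1054).
$1081: inside the interval → strictly worse (loss $877).
$2120: above both → same outcome either way.
$898: inside the interval → strictly worse (loss $1060).
Count: 5.

5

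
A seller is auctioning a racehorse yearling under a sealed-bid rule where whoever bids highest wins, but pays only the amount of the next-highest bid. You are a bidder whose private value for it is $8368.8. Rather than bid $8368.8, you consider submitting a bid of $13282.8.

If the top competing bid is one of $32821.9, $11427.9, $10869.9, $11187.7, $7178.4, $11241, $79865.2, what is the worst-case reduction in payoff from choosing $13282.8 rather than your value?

$3059.1

$32821.9: same outcome either way → loss $0.
$11427.9: truthful gives $0, deviation gives −$3059.1 → loss $3059.1.
$10869.9: truthful gives $0, deviation gives −$2501.1 → loss $2501.1.
$11187.7: truthful gives $0, deviation gives −$2818.9 → loss $2818.9.
$7178.4: same outcome either way → loss $0.
$11241: truthful gives $0, deviation gives −$2872.2 → loss $2872.2.
$79865.2: same outcome either way → loss $0.
Maximum loss: $3059.1.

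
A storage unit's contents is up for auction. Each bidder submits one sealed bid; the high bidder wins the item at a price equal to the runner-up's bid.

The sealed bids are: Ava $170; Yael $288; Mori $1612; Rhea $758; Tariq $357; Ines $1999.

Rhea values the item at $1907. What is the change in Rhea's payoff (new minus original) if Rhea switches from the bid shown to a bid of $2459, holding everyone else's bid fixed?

The highest bid among the other bidders is $1999; Rhea's bid doesn't change that.
Original bid $758: Rhea is not highest (top rival bid is $1999); payoff $0.
Alternative bid $2459: Rhea is highest, pays the top rival bid $1999; payoff $1907 − $1999 = −$92.
Change in payoff = −$92 − ($0) = −$92.

−$92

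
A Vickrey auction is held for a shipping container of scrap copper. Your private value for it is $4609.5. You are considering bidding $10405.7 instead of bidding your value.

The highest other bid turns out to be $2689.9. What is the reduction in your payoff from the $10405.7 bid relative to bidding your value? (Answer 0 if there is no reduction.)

Bidding your value $4609.5: you win (since $4609.5 > $2689.9) and pay $2689.9. Payoff $1919.6.
Bidding $10405.7: you win and pay $2689.9. Payoff $4609.5 − $2689.9 = $1919.6.
Difference = $1919.6 − $1919.6 = $0; both bids lead to the same outcome because the competing bid is below both your value and your alternative bid.

$0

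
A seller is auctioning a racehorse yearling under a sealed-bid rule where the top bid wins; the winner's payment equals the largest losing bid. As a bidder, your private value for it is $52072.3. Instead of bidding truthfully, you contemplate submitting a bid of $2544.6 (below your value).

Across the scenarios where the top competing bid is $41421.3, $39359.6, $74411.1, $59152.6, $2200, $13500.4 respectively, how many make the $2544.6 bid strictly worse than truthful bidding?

The deviation hurts exactly when the highest competing bid lies strictly between $2544.6 and $52072.3 — underbidding then forfeits a profitable win.
$41421.3: inside the interval → strictly worse (loss $10651).
$39359.6: inside the interval → strictly worse (loss $12712.7).
$74411.1: above both → same outcome either way.
$59152.6: above both → same outcome either way.
$2200: below both → same outcome either way.
$13500.4: inside the interval → strictly worse (loss $38571.9).
Count: 3.

3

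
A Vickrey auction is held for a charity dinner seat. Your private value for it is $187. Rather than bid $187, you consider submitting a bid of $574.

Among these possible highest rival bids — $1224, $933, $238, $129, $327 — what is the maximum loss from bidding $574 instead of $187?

$1224: same outcome either way → loss $0.
$933: same outcome either way → loss $0.
$238: truthful gives $0, deviation gives −$51 → loss $51.
$129: same outcome either way → loss $0.
$327: truthful gives $0, deviation gives −$140 → loss $140.
Maximum loss: $140.

$140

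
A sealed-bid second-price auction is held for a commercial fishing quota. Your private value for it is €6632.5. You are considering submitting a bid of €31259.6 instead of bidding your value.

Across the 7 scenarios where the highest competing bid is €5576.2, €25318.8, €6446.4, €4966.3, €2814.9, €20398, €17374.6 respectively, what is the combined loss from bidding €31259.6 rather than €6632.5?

The deviation costs you only when the competing bid falls strictly between €6632.5 and €31259.6; elsewhere both bids give the same outcome.
€5576.2: outcomes coincide → loss €0.
€25318.8: truthful payoff €0, deviation payoff −€18686.3 → loss €18686.3.
€6446.4: outcomes coincide → loss €0.
€4966.3: outcomes coincide → loss €0.
€2814.9: outcomes coincide → loss €0.
€20398: truthful payoff €0, deviation payoff −€13765.5 → loss €13765.5.
€17374.6: truthful payoff €0, deviation payoff −€10742.1 → loss €10742.1.
Total loss = €18686.3 + €13765.5 + €10742.1 = €43193.9.
Truthful bidding weakly dominates here: raising your bid can only win items priced above your value, and lowering it can only forfeit items priced below.

€43193.9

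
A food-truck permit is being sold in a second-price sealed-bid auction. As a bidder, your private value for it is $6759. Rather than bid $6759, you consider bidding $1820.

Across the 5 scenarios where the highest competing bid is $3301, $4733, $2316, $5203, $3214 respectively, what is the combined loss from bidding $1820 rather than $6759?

The deviation costs you only when the competing bid falls strictly between $1820 and $6759; elsewhere both bids give the same outcome.
$3301: truthful payoff $3458, deviation payoff $0 → loss $3458.
$4733: truthful payoff $2026, deviation payoff $0 → loss $2026.
$2316: truthful payoff $4443, deviation payoff $0 → loss $4443.
$5203: truthful payoff $1556, deviation payoff $0 → loss $1556.
$3214: truthful payoff $3545, deviation payoff $0 → loss $3545.
Total loss = $3458 + $2026 + $4443 + $1556 + $3545 = $15028.
In a second-price auction your bid sets only whether you win, not what you pay, so bidding your true value is weakly dominant.

$15028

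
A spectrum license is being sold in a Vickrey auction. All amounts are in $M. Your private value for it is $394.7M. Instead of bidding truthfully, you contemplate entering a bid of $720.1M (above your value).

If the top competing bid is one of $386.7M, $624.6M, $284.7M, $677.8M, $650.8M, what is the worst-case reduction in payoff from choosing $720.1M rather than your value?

$386.7M: same outcome either way → loss $0M.
$624.6M: truthful gives $0M, deviation gives −$229.9M → loss $229.9M.
$284.7M: same outcome either way → loss $0M.
$677.8M: truthful gives $0M, deviation gives −$283.1M → loss $283.1M.
$650.8M: truthful gives $0M, deviation gives −$256.1M → loss $256.1M.
Maximum loss: $283.1M.

$283.1M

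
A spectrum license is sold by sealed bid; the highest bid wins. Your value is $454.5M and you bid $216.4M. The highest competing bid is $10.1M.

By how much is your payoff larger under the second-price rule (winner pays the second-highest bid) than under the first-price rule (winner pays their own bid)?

You have the highest bid, so you win under either rule.
Second-price: pay $10.1M → payoff $444.4M.
First-price: pay your own bid $216.4M → payoff $238.1M.
Difference = $444.4M − ($238.1M) = $206.3M.

$206.3M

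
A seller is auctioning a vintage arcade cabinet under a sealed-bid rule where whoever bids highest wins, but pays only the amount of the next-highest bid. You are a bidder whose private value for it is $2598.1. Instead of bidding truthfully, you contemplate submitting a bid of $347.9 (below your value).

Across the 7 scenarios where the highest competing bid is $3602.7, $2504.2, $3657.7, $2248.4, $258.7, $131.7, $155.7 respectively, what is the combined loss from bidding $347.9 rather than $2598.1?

The deviation costs you only when the competing bid falls strictly between $347.9 and $2598.1; elsewhere both bids give the same outcome.
$3602.7: outcomes coincide → loss $0.
$2504.2: truthful payoff $93.9, deviation payoff $0 → loss $93.9.
$3657.7: outcomes coincide → loss $0.
$2248.4: truthful payoff $349.7, deviation payoff $0 → loss $349.7.
$258.7: outcomes coincide → loss $0.
$131.7: outcomes coincide → loss $0.
$155.7: outcomes coincide → loss $0.
Total loss = $93.9 + $349.7 = $443.6.
Truthful bidding weakly dominates here: raising your bid can only win items priced above your value, and lowering it can only forfeit items priced below.

$443.6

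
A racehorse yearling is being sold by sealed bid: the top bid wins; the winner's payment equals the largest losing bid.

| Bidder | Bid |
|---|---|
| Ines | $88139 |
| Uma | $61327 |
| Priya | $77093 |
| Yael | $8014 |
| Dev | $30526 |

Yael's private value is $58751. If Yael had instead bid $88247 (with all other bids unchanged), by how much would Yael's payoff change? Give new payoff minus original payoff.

−$29388

The highest bid among the other bidders is $88139; Yael's bid doesn't change that.
Original bid $8014: Yael is not highest (top rival bid is $88139); payoff $0.
Alternative bid $88247: Yael is highest, pays the top rival bid $88139; payoff $58751 − $88139 = −$29388.
Change in payoff = −$29388 − ($0) = −$29388.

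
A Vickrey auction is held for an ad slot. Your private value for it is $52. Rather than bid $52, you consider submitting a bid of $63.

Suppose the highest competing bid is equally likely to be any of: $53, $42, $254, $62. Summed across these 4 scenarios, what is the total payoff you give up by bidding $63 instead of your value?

The deviation costs you only when the competing bid falls strictly between $52 and $63; elsewhere both bids give the same outcome.
$53: truthful payoff $0, deviation payoff −$1 → loss $1.
$42: outcomes coincide → loss $0.
$254: outcomes coincide → loss $0.
$62: truthful payoff $0, deviation payoff −$10 → loss $10.
Total loss = $1 + $10 = $11.

$11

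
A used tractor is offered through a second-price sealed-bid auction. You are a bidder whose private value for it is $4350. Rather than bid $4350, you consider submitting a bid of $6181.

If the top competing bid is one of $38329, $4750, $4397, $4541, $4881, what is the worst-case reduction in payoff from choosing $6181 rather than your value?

$531

$38329: same outcome either way → loss $0.
$4750: truthful gives $0, deviation gives −$400 → loss $400.
$4397: truthful gives $0, deviation gives −$47 → loss $47.
$4541: truthful gives $0, deviation gives −$191 → loss $191.
$4881: truthful gives $0, deviation gives −$531 → loss $531.
Maximum loss: $531.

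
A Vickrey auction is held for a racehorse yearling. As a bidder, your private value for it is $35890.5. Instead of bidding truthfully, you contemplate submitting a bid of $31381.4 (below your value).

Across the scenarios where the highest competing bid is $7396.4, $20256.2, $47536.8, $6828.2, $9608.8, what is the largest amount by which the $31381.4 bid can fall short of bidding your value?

$7396.4: same outcome either way → loss $0.
$20256.2: same outcome either way → loss $0.
$47536.8: same outcome either way → loss $0.
$6828.2: same outcome either way → loss $0.
$9608.8: same outcome either way → loss $0.
Maximum loss: $0.

$0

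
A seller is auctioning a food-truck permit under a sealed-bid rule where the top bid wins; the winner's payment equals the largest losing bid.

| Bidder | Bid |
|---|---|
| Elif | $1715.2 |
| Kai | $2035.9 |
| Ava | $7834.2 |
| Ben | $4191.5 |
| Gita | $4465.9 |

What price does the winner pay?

Highest bid: Ava at $7834.2, so Ava wins.
Second-highest bid: Gita at $4465.9 — that is the price the winner pays.

$4465.9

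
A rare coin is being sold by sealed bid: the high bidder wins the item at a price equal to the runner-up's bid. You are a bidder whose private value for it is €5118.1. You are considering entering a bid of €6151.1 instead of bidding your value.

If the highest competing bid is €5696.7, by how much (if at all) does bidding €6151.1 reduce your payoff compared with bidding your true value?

Bidding your value €5118.1: you lose (since €5118.1 < €5696.7). Payoff €0.
Bidding €6151.1: you win and pay €5696.7. Payoff €5118.1 − €5696.7 = −€578.6.
The competing bid €5696.7 lies between your value and your inflated bid, so overbidding wins an item priced above your value.
Loss from deviating = €0 − (−€578.6) = €578.6.

€578.6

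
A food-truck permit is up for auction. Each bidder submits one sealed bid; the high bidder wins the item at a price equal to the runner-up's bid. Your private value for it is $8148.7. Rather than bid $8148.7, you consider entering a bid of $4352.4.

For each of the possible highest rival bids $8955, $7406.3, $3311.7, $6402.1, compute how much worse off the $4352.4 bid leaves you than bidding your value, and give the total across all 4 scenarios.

$2489

The deviation costs you only when the competing bid falls strictly between $4352.4 and $8148.7; elsewhere both bids give the same outcome.
$8955: outcomes coincide → loss $0.
$7406.3: truthful payoff $742.4, deviation payoff $0 → loss $742.4.
$3311.7: outcomes coincide → loss $0.
$6402.1: truthful payoff $1746.6, deviation payoff $0 → loss $1746.6.
Total loss = $742.4 + $1746.6 = $2489.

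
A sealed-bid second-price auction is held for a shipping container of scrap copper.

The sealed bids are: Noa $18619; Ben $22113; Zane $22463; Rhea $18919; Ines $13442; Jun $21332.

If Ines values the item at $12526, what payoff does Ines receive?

Highest bid: Zane at $22463, so Zane wins.
Second-highest bid: Ben at $22113 — that is the price the winner pays.
Ines did not win, so Ines pays nothing and receives nothing: payoff $0.

$0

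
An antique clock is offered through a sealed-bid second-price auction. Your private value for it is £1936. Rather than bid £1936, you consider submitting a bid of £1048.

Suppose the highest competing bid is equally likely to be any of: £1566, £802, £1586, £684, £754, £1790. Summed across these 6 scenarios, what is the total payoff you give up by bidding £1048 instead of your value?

The deviation costs you only when the competing bid falls strictly between £1048 and £1936; elsewhere both bids give the same outcome.
£1566: truthful payoff £370, deviation payoff £0 → loss £370.
£802: outcomes coincide → loss £0.
£1586: truthful payoff £350, deviation payoff £0 → loss £350.
£684: outcomes coincide → loss £0.
£754: outcomes coincide → loss £0.
£1790: truthful payoff £146, deviation payoff £0 → loss £146.
Total loss = £370 + £350 + £146 = £866.

£866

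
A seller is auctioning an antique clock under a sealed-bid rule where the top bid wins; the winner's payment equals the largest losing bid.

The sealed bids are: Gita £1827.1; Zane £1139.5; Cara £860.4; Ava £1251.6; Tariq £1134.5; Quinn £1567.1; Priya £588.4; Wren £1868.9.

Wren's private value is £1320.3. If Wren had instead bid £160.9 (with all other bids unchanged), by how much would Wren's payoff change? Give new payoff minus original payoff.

£506.8

The highest bid among the other bidders is £1827.1; Wren's bid doesn't change that.
Original bid £1868.9: Wren is highest, pays the top rival bid £1827.1; payoff £1320.3 − £1827.1 = −£506.8.
Alternative bid £160.9: Wren is not highest (top rival bid is £1827.1); payoff £0.
Change in payoff = £0 − (−£506.8) = £506.8.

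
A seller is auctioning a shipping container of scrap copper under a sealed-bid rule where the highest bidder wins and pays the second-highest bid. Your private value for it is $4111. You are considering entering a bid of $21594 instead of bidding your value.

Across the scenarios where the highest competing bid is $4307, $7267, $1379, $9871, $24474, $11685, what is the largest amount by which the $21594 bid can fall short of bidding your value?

$7574

$4307: truthful gives $0, deviation gives −$196 → loss $196.
$7267: truthful gives $0, deviation gives −$3156 → loss $3156.
$1379: same outcome either way → loss $0.
$9871: truthful gives $0, deviation gives −$5760 → loss $5760.
$24474: same outcome either way → loss $0.
$11685: truthful gives $0, deviation gives −$7574 → loss $7574.
Maximum loss: $7574.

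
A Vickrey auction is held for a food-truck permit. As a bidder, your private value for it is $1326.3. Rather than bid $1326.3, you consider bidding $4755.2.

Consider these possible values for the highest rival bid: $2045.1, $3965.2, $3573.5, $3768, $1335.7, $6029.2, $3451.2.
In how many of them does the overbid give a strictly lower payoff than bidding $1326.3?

6

The deviation hurts exactly when the highest competing bid lies strictly between $1326.3 and $4755.2 — overbidding then wins at a price above your value.
$2045.1: inside the interval → strictly worse (loss $718.8).
$3965.2: inside the interval → strictly worse (loss $2638.9).
$3573.5: inside the interval → strictly worse (loss $2247.2).
$3768: inside the interval → strictly worse (loss $2441.7).
$1335.7: inside the interval → strictly worse (loss $9.4).
$6029.2: above both → same outcome either way.
$3451.2: inside the interval → strictly worse (loss $2124.9).
Count: 6.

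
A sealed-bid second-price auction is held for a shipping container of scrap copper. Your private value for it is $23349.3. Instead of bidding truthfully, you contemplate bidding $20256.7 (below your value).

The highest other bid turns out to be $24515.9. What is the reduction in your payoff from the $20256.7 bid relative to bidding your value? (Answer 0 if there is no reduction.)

$0

Bidding your value $23349.3: you lose (since $23349.3 < $24515.9). Payoff $0.
Bidding $20256.7: you lose. Payoff $0.
Difference = $0 − $0 = $0; both bids lead to the same outcome because the competing bid is above both your value and your alternative bid.
Truthful bidding weakly dominates here: raising your bid can only win items priced above your value, and lowering it can only forfeit items priced below.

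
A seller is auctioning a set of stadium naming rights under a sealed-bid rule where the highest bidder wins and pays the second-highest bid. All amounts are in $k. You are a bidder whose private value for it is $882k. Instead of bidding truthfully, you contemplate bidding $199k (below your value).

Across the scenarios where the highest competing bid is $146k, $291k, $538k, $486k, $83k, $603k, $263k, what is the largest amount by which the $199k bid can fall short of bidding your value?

$619k

$146k: same outcome either way → loss $0k.
$291k: truthful gives $591k, deviation gives $0k → loss $591k.
$538k: truthful gives $344k, deviation gives $0k → loss $344k.
$486k: truthful gives $396k, deviation gives $0k → loss $396k.
$83k: same outcome either way → loss $0k.
$603k: truthful gives $279k, deviation gives $0k → loss $279k.
$263k: truthful gives $619k, deviation gives $0k → loss $619k.
Maximum loss: $619k.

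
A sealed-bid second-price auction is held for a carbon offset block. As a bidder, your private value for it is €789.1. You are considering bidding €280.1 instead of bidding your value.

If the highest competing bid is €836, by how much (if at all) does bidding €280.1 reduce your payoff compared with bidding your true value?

€0

Bidding your value €789.1: you lose (since €789.1 < €836). Payoff €0.
Bidding €280.1: you lose. Payoff €0.
Difference = €0 − €0 = €0; both bids lead to the same outcome because the competing bid is above both your value and your alternative bid.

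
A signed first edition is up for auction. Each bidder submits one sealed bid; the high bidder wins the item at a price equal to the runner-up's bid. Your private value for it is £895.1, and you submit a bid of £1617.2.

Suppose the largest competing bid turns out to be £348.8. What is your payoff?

£546.3

Your bid £1617.2 exceeds the highest competing bid £348.8, so you win.
In a second-price auction the winner pays the second-highest bid, £348.8.
Payoff = value − price = £895.1 − £348.8 = £546.3.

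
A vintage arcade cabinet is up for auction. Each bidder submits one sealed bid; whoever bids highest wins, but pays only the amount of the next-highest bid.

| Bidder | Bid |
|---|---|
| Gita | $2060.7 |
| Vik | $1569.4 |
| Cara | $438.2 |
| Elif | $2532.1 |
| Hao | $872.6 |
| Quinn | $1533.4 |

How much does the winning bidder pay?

$2060.7

Highest bid: Elif at $2532.1, so Elif wins.
Second-highest bid: Gita at $2060.7 — that is the price the winner pays.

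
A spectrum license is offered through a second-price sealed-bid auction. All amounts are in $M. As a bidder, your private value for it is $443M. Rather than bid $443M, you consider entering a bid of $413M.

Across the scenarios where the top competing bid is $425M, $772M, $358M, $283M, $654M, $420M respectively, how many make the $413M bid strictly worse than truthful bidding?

2

The deviation hurts exactly when the highest competing bid lies strictly between $413M and $443M — underbidding then forfeits a profitable win.
$425M: inside the interval → strictly worse (loss $18M).
$772M: above both → same outcome either way.
$358M: below both → same outcome either way.
$283M: below both → same outcome either way.
$654M: above both → same outcome either way.
$420M: inside the interval → strictly worse (loss $23M).
Count: 2.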